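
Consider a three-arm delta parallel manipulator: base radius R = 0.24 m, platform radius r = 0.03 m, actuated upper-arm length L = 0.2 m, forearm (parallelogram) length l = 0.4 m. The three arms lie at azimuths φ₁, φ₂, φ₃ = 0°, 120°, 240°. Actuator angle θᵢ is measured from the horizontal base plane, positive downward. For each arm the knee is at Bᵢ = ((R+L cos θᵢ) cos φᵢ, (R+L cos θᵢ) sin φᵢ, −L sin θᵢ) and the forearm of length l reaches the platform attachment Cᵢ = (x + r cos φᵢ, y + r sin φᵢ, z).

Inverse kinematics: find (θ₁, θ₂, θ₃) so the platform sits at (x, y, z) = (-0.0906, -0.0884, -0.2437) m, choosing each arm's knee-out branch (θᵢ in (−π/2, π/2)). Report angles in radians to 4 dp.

θ₁ = 1.1347, θ₂ = 0.8726, θ₃ = -0.1747

rotate P by −φ1: (-0.0906, -0.0884, -0.2437)
  A=0.3006, B=-0.2437, C=(l²−L²−A²−y'²−z²)/(2L)=-0.0939
  θ1 = atan2(B,A) + arccos(C/0.3870) = 1.1347
rotate P by −φ2: (-0.0313, 0.1227, -0.2437)
  e−x'=0.2413;  (l²−L²−(e−x')²−y'²−z²)/2L = -0.0316
  √(A²+B²)=0.3429;  θ2 = -0.7904+1.6631 ≈ 0.8726
rotate P by −φ3: (0.1219, -0.0343, -0.2437)
  A=0.0881, B=-0.2437, C=(l²−L²−A²−y'²−z²)/(2L)=0.1292
  γ=atan2(-0.2437,0.0881)=-1.2237;  ψ=arccos(0.4984)=1.0490;  θ3=γ+ψ≈-0.1747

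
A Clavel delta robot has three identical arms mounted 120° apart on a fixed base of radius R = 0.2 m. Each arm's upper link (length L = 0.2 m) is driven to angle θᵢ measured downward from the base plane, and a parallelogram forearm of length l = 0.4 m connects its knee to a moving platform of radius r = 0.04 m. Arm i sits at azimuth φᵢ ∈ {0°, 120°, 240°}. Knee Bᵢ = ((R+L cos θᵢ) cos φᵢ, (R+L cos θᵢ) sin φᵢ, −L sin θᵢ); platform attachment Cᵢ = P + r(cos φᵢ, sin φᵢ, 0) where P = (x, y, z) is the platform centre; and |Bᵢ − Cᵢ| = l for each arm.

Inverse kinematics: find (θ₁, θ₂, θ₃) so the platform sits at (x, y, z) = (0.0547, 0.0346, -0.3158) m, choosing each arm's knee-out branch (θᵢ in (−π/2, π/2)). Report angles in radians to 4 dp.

θ₁ = 0.2618, θ₂ = 0.5239, θ₃ = 0.7854

φ1=0.0° → target in arm frame (0.0547, 0.0346)
  e−x'=0.1053;  (l²−L²−(e−x')²−y'²−z²)/2L = 0.0200
  θ1 = atan2(B,A) + arccos(C/0.3329) = 0.2618
arm 2 (φ=120.0°): x'=0.0026, y'=-0.0647
  A cos θ + B sin θ = C:  0.1574·cos θ + -0.3158·sin θ = -0.0217
  √(A²+B²)=0.3528;  θ2 = -1.1085+1.6324 ≈ 0.5239
arm 3 (φ=240.0°): x'=-0.0573, y'=0.0301
  A=0.2173, B=-0.3158, C=(l²−L²−A²−y'²−z²)/(2L)=-0.0696
  θ3 = atan2(B,A) + arccos(C/0.3833) = 0.7854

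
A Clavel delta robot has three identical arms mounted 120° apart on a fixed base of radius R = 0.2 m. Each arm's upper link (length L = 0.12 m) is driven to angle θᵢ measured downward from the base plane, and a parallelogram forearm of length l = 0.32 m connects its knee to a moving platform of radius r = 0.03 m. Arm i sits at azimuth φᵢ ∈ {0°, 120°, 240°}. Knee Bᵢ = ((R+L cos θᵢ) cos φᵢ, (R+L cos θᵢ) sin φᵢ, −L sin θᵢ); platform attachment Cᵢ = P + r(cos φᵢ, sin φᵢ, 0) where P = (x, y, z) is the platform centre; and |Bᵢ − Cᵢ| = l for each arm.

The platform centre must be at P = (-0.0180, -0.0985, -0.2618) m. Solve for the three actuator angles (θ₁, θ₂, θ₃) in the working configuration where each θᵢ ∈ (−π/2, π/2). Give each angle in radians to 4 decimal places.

θ₁ = 0.9599, θ₂ = 1.3092, θ₃ = 0.0876

arm 1 (φ=0.0°): x'=-0.0180, y'=-0.0985
  A cos θ + B sin θ = C:  0.1880·cos θ + -0.2618·sin θ = -0.1066
  γ=atan2(-0.2618,0.1880)=-0.9480;  ψ=arccos(-0.3308)=1.9079;  θ1=γ+ψ≈0.9599
φ2=120.0° → target in arm frame (-0.0763, 0.0648)
  A=0.2463, B=-0.2618, C=(l²−L²−A²−y'²−z²)/(2L)=-0.1892
  γ=atan2(-0.2618,0.2463)=-0.8159;  ψ=arccos(-0.5264)=2.1251;  θ2=γ+ψ≈1.3092
arm 3 (φ=240.0°): x'=0.0943, y'=0.0337
  A cos θ + B sin θ = C:  0.0757·cos θ + -0.2618·sin θ = 0.0525
  γ=atan2(-0.2618,0.0757)=-1.2893;  ψ=arccos(0.1926)=1.3770;  θ3=γ+ψ≈0.0876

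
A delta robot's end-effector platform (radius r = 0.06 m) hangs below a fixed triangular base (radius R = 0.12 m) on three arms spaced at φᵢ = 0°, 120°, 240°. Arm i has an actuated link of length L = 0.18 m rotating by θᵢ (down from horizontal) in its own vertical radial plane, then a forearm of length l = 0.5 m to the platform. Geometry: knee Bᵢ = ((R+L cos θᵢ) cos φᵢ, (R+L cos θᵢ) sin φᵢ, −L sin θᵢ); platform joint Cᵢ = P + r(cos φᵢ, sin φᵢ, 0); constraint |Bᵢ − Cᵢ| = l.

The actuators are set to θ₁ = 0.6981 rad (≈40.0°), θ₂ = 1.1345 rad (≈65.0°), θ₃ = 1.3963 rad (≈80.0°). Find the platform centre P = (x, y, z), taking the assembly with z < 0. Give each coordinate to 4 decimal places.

φ1=0.0°: virtual centre (0.1979, 0.0000, -0.1157), radius l
φ2=120.0°: virtual centre (-0.0680, 0.1178, -0.1631), radius l
arm 3 at φ=240.0°: e+L cos θ3 = 0.0913;  O3 = (-0.0456, -0.0790, -0.1773)
subtract pairs → two planes through P
[-0.5318 0.2357 -0.0949]·P = -0.0074;  [-0.4870 -0.1580 -0.1231]·P = -0.0128
Cramer: x(z) = 0.0211-0.2214z;  y(z) = 0.0161-0.0970z
sphere 1 gives Az²+Bz+C=0 with A=1.0584, B=0.3066, C=-0.2051;  B²−4AC=0.9623;  roots -0.6082, 0.3186;  negative root z = -0.6082
x = 0.1557, y = 0.0750

(0.1557, 0.0750, -0.6082)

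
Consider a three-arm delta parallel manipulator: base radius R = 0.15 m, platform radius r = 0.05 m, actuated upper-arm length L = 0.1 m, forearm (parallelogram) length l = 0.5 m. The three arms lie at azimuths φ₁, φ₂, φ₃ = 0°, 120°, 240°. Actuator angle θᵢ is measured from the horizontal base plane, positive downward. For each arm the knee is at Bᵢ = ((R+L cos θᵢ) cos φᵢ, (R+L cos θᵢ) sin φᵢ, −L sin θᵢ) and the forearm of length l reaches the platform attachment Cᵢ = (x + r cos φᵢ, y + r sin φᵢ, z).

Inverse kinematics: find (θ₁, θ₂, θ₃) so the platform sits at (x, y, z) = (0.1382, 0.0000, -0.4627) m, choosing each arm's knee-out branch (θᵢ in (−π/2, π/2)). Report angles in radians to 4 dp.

arm 1 (φ=0.0°): x'=0.1382, y'=0.0000
  A=-0.0382, B=-0.4627, C=(l²−L²−A²−y'²−z²)/(2L)=0.1222
  θ1 = atan2(B,A) + arccos(C/0.4643) = -0.3488
rotate P by −φ2: (-0.0691, -0.1197, -0.4627)
  e−x'=0.1691;  (l²−L²−(e−x')²−y'²−z²)/2L = -0.0851
  γ=atan2(-0.4627,0.1691)=-1.2204;  ψ=arccos(-0.1726)=1.7443;  θ2=γ+ψ≈0.5239
φ3=240.0° → target in arm frame (-0.0691, 0.1197)
  e−x'=0.1691;  (l²−L²−(e−x')²−y'²−z²)/2L = -0.0851
  γ=atan2(-0.4627,0.1691)=-1.2204;  ψ=arccos(-0.1726)=1.7443;  θ3=γ+ψ≈0.5239

θ₁ = -0.3488, θ₂ = 0.5239, θ₃ = 0.5239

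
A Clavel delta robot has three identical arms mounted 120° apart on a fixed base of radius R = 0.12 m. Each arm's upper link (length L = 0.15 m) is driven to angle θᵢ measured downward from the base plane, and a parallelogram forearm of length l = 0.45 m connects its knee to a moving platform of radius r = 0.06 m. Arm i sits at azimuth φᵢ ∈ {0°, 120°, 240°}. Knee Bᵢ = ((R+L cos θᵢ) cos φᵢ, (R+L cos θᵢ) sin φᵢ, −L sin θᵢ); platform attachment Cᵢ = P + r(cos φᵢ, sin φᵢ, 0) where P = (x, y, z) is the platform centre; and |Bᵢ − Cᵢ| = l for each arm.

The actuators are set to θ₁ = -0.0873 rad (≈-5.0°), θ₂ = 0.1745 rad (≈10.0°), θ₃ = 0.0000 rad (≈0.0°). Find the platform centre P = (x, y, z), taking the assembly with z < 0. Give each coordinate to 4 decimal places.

φ1=0.0°: virtual centre (0.2094, 0.0000, 0.0131), radius l
S2 = (0.2077·cos120.0°, 0.2077·sin120.0°, -0.0260) = (-0.1039, 0.1799, -0.0260)
φ3=240.0°: virtual centre (-0.1050, -0.1819, 0.0000), radius l
|S₂|²−|S₁|² = -0.0002;  |S₃|²−|S₁|² = 0.0001
plane₁₂: -0.6266x+0.3598y+-0.0782z = -0.0002
Cramer: x(z) = 0.0001-0.0834z;  y(z) = -0.0004+0.0723z
quadratic in z: (1.0122)z²+(0.0087)z+(-0.1585)=0, √Δ=0.8012 → z ∈ {-0.4001, 0.3915}; z = -0.4001 (taking z<0)
x = 0.0335, y = -0.0293

(0.0335, -0.0293, -0.4001)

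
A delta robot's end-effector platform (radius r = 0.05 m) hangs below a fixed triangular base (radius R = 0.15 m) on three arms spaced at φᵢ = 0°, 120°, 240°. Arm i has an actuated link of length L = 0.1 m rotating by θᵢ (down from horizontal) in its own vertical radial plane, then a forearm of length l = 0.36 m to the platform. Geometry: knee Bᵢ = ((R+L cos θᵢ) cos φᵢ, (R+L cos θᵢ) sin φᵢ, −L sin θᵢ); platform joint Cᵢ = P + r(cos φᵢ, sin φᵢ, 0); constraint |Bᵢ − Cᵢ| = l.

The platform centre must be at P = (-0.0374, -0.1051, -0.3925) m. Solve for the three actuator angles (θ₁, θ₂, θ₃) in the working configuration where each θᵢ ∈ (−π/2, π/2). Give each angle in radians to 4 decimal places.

rotate P by −φ1: (-0.0374, -0.1051, -0.3925)
  e−x'=0.1374;  (l²−L²−(e−x')²−y'²−z²)/2L = -0.3219
  √(A²+B²)=0.4159;  θ1 = -1.2341+2.4561 ≈ 1.2220
rotate P by −φ2: (-0.0723, 0.0849, -0.3925)
  e−x'=0.1723;  (l²−L²−(e−x')²−y'²−z²)/2L = -0.3568
  √(A²+B²)=0.4287;  θ2 = -1.1571+2.5543 ≈ 1.3971
φ3=240.0° → target in arm frame (0.1097, 0.0202)
  A cos θ + B sin θ = C:  -0.0097·cos θ + -0.3925·sin θ = -0.1748
  √(A²+B²)=0.3926;  θ3 = -1.5956+2.0322 ≈ 0.4366

θ₁ = 1.2220, θ₂ = 1.3971, θ₃ = 0.4366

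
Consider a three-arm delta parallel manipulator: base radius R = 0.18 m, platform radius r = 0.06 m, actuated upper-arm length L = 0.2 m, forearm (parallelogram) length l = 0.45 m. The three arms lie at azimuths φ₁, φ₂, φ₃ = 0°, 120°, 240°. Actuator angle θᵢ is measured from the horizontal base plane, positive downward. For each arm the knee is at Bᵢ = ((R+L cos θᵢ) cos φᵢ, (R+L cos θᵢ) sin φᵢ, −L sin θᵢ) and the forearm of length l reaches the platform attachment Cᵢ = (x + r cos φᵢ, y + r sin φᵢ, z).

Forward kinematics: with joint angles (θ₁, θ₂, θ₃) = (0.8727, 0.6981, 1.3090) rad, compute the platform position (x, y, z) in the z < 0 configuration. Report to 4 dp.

(0.0352, 0.1250, -0.5292)

centre 1 = (0.2486·cos0.0°, 0.2486·sin0.0°, -0.1532) = (0.2486, 0.0000, -0.1532)
φ2=120.0°: virtual centre (-0.1366, 0.2366, -0.1286), radius l
φ3=240.0°: virtual centre (-0.0859, -0.1488, -0.1932), radius l
subtract pairs → two planes through P
linear system: -0.7703x+0.4732y = 0.0059−0.0493z; -0.6689x+-0.2975y = -0.0184−-0.0799z
det = 0.5457;  x = 0.0128+-0.0424z,  y = 0.0333+-0.1733z
quadratic in z: (1.0318)z²+(0.3149)z+(-0.1223)=0, √Δ=0.7772 → z ∈ {-0.5292, 0.2240}; z = -0.5292 (taking z<0)
x = 0.0352, y = 0.1250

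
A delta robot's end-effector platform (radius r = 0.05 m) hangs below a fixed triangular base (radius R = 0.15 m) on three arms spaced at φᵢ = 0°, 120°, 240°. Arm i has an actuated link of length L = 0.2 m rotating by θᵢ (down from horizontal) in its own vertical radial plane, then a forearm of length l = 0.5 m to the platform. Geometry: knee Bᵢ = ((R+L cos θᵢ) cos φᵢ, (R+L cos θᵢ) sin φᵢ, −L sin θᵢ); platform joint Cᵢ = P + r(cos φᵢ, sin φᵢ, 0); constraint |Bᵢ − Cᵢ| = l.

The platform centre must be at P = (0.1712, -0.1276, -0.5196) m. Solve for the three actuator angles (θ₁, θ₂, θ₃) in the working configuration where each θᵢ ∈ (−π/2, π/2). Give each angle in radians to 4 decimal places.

φ1=0.0° → target in arm frame (0.1712, -0.1276)
  e−x'=-0.0712;  (l²−L²−(e−x')²−y'²−z²)/2L = -0.2033
  θ1 = atan2(B,A) + arccos(C/0.5245) = 0.2620
rotate P by −φ2: (-0.1961, -0.0845, -0.5196)
  A=0.2961, B=-0.5196, C=(l²−L²−A²−y'²−z²)/(2L)=-0.3870
  γ=atan2(-0.5196,0.2961)=-1.0528;  ψ=arccos(-0.6471)=2.2746;  θ2=γ+ψ≈1.2217
arm 3 (φ=240.0°): x'=0.0249, y'=0.2121
  A=0.0751, B=-0.5196, C=(l²−L²−A²−y'²−z²)/(2L)=-0.2765
  γ=atan2(-0.5196,0.0751)=-1.4273;  ψ=arccos(-0.5266)=2.1254;  θ3=γ+ψ≈0.6982

θ₁ = 0.2620, θ₂ = 1.2217, θ₃ = 0.6982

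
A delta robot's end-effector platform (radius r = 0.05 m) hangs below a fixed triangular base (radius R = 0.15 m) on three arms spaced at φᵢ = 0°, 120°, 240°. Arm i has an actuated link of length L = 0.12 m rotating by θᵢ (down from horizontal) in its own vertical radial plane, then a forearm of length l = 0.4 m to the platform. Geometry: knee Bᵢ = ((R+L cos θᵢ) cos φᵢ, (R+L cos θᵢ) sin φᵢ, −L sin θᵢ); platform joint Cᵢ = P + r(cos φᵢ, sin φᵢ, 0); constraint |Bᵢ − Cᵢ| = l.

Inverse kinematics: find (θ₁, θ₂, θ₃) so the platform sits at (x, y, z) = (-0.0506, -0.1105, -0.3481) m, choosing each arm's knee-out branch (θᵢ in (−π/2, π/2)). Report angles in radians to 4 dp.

θ₁ = 0.5235, θ₂ = 0.6109, θ₃ = -0.3493

rotate P by −φ1: (-0.0506, -0.1105, -0.3481)
  A=0.1506, B=-0.3481, C=(l²−L²−A²−y'²−z²)/(2L)=-0.0436
  θ1 = atan2(B,A) + arccos(C/0.3793) = 0.5235
φ2=120.0° → target in arm frame (-0.0704, 0.0991)
  A=0.1704, B=-0.3481, C=(l²−L²−A²−y'²−z²)/(2L)=-0.0601
  √(A²+B²)=0.3876;  θ2 = -1.1156+1.7265 ≈ 0.6109
arm 3 (φ=240.0°): x'=0.1210, y'=0.0114
  A cos θ + B sin θ = C:  -0.0210·cos θ + -0.3481·sin θ = 0.0994
  γ=atan2(-0.3481,-0.0210)=-1.6310;  ψ=arccos(0.2850)=1.2818;  θ3=γ+ψ≈-0.3493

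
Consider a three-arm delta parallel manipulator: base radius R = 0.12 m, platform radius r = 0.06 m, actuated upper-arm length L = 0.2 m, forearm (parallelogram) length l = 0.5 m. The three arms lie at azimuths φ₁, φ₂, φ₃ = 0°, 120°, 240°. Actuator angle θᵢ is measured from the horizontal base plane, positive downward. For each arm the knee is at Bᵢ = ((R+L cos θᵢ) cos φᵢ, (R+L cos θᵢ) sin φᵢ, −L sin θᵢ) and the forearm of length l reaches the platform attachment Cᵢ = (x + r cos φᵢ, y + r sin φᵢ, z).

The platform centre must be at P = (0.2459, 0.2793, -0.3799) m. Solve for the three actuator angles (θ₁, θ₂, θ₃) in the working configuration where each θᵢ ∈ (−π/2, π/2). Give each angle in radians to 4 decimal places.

θ₁ = -0.1742, θ₂ = 0.2620, θ₃ = 1.3964

arm 1 (φ=0.0°): x'=0.2459, y'=0.2793
  A=-0.1859, B=-0.3799, C=(l²−L²−A²−y'²−z²)/(2L)=-0.1172
  γ=atan2(-0.3799,-0.1859)=-2.0259;  ψ=arccos(-0.2772)=1.8516;  θ1=γ+ψ≈-0.1742
arm 2 (φ=120.0°): x'=0.1189, y'=-0.3526
  A=-0.0589, B=-0.3799, C=(l²−L²−A²−y'²−z²)/(2L)=-0.1553
  γ=atan2(-0.3799,-0.0589)=-1.7247;  ψ=arccos(-0.4040)=1.9867;  θ2=γ+ψ≈0.2620
rotate P by −φ3: (-0.3648, 0.0733, -0.3799)
  e−x'=0.4248;  (l²−L²−(e−x')²−y'²−z²)/2L = -0.3004
  θ3 = atan2(B,A) + arccos(C/0.5699) = 1.3964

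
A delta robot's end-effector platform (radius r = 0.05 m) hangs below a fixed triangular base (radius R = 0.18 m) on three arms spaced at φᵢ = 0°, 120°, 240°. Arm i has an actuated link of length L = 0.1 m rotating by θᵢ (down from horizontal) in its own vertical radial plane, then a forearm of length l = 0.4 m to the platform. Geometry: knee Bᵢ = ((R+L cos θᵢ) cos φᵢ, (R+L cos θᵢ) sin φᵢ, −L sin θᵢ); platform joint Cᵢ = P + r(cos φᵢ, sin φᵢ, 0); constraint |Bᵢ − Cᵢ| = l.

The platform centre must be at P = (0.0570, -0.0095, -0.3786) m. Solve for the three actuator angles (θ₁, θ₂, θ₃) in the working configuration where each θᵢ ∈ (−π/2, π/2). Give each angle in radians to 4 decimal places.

arm 1 (φ=0.0°): x'=0.0570, y'=-0.0095
  A cos θ + B sin θ = C:  0.0730·cos θ + -0.3786·sin θ = 0.0062
  γ=atan2(-0.3786,0.0730)=-1.3803;  ψ=arccos(0.0161)=1.5547;  θ1=γ+ψ≈0.1744
arm 2 (φ=120.0°): x'=-0.0367, y'=-0.0446
  A cos θ + B sin θ = C:  0.1667·cos θ + -0.3786·sin θ = -0.1156
  θ2 = atan2(B,A) + arccos(C/0.4137) = 0.6981
rotate P by −φ3: (-0.0203, 0.0541, -0.3786)
  e−x'=0.1503;  (l²−L²−(e−x')²−y'²−z²)/2L = -0.0942
  γ=atan2(-0.3786,0.1503)=-1.1930;  ψ=arccos(-0.2314)=1.8043;  θ3=γ+ψ≈0.6113

θ₁ = 0.1744, θ₂ = 0.6981, θ₃ = 0.6113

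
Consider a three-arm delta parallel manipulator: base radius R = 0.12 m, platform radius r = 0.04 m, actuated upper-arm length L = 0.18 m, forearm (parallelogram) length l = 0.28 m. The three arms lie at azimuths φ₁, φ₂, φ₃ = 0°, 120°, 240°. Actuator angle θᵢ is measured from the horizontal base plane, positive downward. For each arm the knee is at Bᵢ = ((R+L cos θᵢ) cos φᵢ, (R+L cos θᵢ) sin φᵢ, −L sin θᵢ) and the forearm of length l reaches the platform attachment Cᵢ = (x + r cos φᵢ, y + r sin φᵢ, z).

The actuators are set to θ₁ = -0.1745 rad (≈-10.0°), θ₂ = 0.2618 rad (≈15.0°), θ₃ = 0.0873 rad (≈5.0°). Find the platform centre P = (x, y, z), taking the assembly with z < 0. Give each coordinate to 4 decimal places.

φ1=0.0°: virtual centre (0.2573, 0.0000, 0.0313), radius l
S2 = (0.2539·cos120.0°, 0.2539·sin120.0°, -0.0466) = (-0.1269, 0.2199, -0.0466)
S3 = (0.2593·cos240.0°, 0.2593·sin240.0°, -0.0157) = (-0.1297, -0.2246, -0.0157)
eliminate P² terms by subtracting sphere 1 from 2 and 3
linear system: -0.7684x+0.4397y = -0.0005−-0.1557z; -0.7738x+-0.4491y = 0.0003−-0.0939z
Cramer: x(z) = 0.0001-0.1623z;  y(z) = -0.0010+0.0705z
quadratic in z: (1.0313)z²+(0.0208)z+(-0.0113)=0, √Δ=0.2170 → z ∈ {-0.1153, 0.0951}; z = -0.1153 (taking z<0)
x = 0.0189, y = -0.0091

(0.0189, -0.0091, -0.1153)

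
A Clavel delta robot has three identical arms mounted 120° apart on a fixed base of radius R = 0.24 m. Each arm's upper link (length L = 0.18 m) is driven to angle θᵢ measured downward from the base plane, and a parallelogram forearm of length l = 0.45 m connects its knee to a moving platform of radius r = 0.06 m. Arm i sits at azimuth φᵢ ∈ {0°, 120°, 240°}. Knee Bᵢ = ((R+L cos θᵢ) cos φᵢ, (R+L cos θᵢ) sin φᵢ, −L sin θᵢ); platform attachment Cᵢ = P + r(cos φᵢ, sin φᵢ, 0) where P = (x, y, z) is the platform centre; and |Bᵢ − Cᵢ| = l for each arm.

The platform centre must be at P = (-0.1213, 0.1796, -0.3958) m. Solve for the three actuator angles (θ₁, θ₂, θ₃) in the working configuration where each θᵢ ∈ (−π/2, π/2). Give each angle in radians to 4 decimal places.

arm 1 (φ=0.0°): x'=-0.1213, y'=0.1796
  A=0.3013, B=-0.3958, C=(l²−L²−A²−y'²−z²)/(2L)=-0.3044
  γ=atan2(-0.3958,0.3013)=-0.9201;  ψ=arccos(-0.6120)=2.2294;  θ1=γ+ψ≈1.3093
φ2=120.0° → target in arm frame (0.2162, 0.0152)
  e−x'=-0.0362;  (l²−L²−(e−x')²−y'²−z²)/2L = 0.0331
  √(A²+B²)=0.3975;  θ2 = -1.6620+1.4875 ≈ -0.1744
φ3=240.0° → target in arm frame (-0.0949, -0.1948)
  A cos θ + B sin θ = C:  0.2749·cos θ + -0.3958·sin θ = -0.2780
  γ=atan2(-0.3958,0.2749)=-0.9638;  ψ=arccos(-0.5769)=2.1858;  θ3=γ+ψ≈1.2220

θ₁ = 1.3093, θ₂ = -0.1744, θ₃ = 1.2220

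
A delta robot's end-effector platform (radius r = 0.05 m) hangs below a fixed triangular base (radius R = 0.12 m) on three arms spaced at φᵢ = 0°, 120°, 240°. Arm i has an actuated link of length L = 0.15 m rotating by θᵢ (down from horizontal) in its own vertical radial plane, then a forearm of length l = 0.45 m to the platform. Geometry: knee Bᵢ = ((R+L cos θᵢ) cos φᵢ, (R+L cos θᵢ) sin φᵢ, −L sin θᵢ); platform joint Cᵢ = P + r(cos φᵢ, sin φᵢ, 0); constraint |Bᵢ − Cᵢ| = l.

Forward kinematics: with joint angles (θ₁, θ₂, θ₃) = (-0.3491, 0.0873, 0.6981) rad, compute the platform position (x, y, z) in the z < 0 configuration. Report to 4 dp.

φ1=0.0°: virtual centre (0.2110, 0.0000, 0.0513), radius l
φ2=120.0°: virtual centre (-0.1097, 0.1900, -0.0131), radius l
arm 3 at φ=240.0°: ρ3 = 0.1849;  S3 = (-0.0925, -0.1601, -0.0964)
|S₂|²−|S₁|² = 0.0012;  |S₃|²−|S₁|² = -0.0036
linear system: -0.6413x+0.3801y = 0.0012−-0.1288z; -0.6068x+-0.3203y = -0.0036−-0.2954z
det = 0.4360;  x = 0.0023+-0.3521z,  y = 0.0070+-0.2553z
quadratic in z: (1.1892)z²+(0.0407)z+(-0.1563)=0, √Δ=0.8632 → z ∈ {-0.3801, 0.3458}; z = -0.3801 (taking z<0)
x = 0.1361, y = 0.1041

(0.1361, 0.1041, -0.3801)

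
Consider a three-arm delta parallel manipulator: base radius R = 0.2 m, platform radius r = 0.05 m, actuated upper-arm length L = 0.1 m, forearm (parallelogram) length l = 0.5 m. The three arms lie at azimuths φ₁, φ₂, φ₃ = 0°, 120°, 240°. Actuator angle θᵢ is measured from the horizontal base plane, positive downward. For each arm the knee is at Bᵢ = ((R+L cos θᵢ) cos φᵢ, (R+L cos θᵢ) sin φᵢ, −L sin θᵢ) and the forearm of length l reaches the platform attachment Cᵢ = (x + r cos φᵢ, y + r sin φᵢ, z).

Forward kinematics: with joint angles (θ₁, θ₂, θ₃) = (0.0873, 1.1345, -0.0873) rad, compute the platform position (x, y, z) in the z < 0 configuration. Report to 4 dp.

arm 1 at φ=0.0°: (R−r)+L cos θ1 = 0.2496;  S1 = (0.2496, 0.0000, -0.0087)
φ2=120.0°: virtual centre (-0.0961, 0.1665, -0.0906), radius l
arm 3 at φ=240.0°: (R−r)+L cos θ3 = 0.2496;  S3 = (-0.1248, -0.2162, 0.0087)
|S₂|²−|S₁|² = -0.0172;  |S₃|²−|S₁|² = 0.0000
plane₁₂: -0.6915x+0.3330y+-0.1638z = -0.0172
det = 0.5483;  x = 0.0136+-0.1080z,  y = -0.0235+0.2677z
sphere 1 gives Az²+Bz+C=0 with A=1.0833, B=0.0558, C=-0.1937;  B²−4AC=0.8423;  roots -0.4494, 0.3978;  negative root z = -0.4494
x = 0.0621, y = -0.1438

(0.0621, -0.1438, -0.4494)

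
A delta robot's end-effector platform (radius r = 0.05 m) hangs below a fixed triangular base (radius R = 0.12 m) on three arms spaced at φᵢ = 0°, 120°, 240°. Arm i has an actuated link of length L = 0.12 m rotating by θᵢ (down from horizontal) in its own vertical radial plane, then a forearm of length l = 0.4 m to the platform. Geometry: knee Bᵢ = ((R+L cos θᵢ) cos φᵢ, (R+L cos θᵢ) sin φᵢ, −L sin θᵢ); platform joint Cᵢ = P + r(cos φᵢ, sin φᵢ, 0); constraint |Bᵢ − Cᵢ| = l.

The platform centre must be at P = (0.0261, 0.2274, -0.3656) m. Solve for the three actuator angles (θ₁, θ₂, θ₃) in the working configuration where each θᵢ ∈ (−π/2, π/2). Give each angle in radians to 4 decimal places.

θ₁ = 0.6109, θ₂ = -0.0869, θ₃ = 1.3964

φ1=0.0° → target in arm frame (0.0261, 0.2274)
  A cos θ + B sin θ = C:  0.0439·cos θ + -0.3656·sin θ = -0.1738
  γ=atan2(-0.3656,0.0439)=-1.4513;  ψ=arccos(-0.4719)=2.0622;  θ1=γ+ψ≈0.6109
arm 2 (φ=120.0°): x'=0.1839, y'=-0.1363
  e−x'=-0.1139;  (l²−L²−(e−x')²−y'²−z²)/2L = -0.0817
  γ=atan2(-0.3656,-0.1139)=-1.8728;  ψ=arccos(-0.2134)=1.7858;  θ2=γ+ψ≈-0.0869
rotate P by −φ3: (-0.2100, -0.0911, -0.3656)
  e−x'=0.2800;  (l²−L²−(e−x')²−y'²−z²)/2L = -0.3115
  γ=atan2(-0.3656,0.2800)=-0.9172;  ψ=arccos(-0.6764)=2.3136;  θ3=γ+ψ≈1.3964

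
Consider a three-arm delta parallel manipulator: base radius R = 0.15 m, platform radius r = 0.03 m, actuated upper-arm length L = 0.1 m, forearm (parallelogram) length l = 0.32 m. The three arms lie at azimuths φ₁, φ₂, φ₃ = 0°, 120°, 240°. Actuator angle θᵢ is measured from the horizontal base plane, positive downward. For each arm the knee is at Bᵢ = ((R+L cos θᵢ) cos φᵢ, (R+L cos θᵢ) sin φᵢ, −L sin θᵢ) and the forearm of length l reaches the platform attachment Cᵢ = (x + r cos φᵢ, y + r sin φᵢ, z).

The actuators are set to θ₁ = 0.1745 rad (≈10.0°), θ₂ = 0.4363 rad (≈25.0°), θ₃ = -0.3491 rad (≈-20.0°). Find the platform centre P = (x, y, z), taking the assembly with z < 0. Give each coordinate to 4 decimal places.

arm 1 at φ=0.0°: (R−r)+L cos θ1 = 0.2185;  S1 = (0.2185, 0.0000, -0.0174)
φ2=120.0°: virtual centre (-0.1053, 0.1824, -0.0423), radius l
φ3=240.0°: virtual centre (-0.1070, -0.1853, 0.0342), radius l
subtract pairs → two planes through P
plane₁₂: -0.6476x+0.3648y+-0.0498z = -0.0019
Cramer: x(z) = 0.0023+0.0402z;  y(z) = -0.0011+0.2078z
quadratic in z: (1.0448)z²+(0.0169)z+(-0.0554)=0, √Δ=0.4813 → z ∈ {-0.2384, 0.2222}; z = -0.2384 (taking z<0)
x = -0.0073, y = -0.0506

(-0.0073, -0.0506, -0.2384)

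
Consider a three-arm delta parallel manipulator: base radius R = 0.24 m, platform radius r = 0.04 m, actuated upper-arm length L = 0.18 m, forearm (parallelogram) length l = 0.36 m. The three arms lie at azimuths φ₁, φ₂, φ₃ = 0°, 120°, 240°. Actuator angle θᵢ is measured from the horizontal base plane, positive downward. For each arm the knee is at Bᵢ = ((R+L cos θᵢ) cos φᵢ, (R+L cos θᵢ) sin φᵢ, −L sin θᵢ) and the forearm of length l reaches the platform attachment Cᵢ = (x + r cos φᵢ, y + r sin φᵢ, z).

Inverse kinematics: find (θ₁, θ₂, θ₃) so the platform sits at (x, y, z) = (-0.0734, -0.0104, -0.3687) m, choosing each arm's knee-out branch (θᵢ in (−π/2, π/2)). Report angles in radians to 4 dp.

θ₁ = 1.3960, θ₂ = 0.9600, θ₃ = 0.8725

rotate P by −φ1: (-0.0734, -0.0104, -0.3687)
  e−x'=0.2734;  (l²−L²−(e−x')²−y'²−z²)/2L = -0.3155
  γ=atan2(-0.3687,0.2734)=-0.9327;  ψ=arccos(-0.6874)=2.3288;  θ1=γ+ψ≈1.3960
φ2=120.0° → target in arm frame (0.0277, 0.0688)
  A cos θ + B sin θ = C:  0.1723·cos θ + -0.3687·sin θ = -0.2032
  θ2 = atan2(B,A) + arccos(C/0.4070) = 0.9600
φ3=240.0° → target in arm frame (0.0457, -0.0584)
  e−x'=0.1543;  (l²−L²−(e−x')²−y'²−z²)/2L = -0.1832
  γ=atan2(-0.3687,0.1543)=-1.1745;  ψ=arccos(-0.4584)=2.0470;  θ3=γ+ψ≈0.8725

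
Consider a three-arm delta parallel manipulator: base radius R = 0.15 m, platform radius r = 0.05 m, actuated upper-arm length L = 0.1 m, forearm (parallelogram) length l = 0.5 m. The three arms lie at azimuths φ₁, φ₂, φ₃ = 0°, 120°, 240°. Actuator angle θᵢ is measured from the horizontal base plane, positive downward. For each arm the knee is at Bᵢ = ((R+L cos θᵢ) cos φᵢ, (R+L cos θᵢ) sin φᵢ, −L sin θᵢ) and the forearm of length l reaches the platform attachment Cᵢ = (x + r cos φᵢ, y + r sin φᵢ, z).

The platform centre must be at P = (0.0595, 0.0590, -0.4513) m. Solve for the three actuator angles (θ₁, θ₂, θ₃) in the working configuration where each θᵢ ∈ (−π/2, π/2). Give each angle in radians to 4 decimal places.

rotate P by −φ1: (0.0595, 0.0590, -0.4513)
  A cos θ + B sin θ = C:  0.0405·cos θ + -0.4513·sin θ = 0.1560
  θ1 = atan2(B,A) + arccos(C/0.4531) = -0.2621
rotate P by −φ2: (0.0213, -0.0810, -0.4513)
  A cos θ + B sin θ = C:  0.0787·cos θ + -0.4513·sin θ = 0.1179
  γ=atan2(-0.4513,0.0787)=-1.3982;  ψ=arccos(0.2573)=1.3105;  θ2=γ+ψ≈-0.0877
rotate P by −φ3: (-0.0808, 0.0220, -0.4513)
  e−x'=0.1808;  (l²−L²−(e−x')²−y'²−z²)/2L = 0.0157
  θ3 = atan2(B,A) + arccos(C/0.4862) = 0.3489

θ₁ = -0.2621, θ₂ = -0.0877, θ₃ = 0.3489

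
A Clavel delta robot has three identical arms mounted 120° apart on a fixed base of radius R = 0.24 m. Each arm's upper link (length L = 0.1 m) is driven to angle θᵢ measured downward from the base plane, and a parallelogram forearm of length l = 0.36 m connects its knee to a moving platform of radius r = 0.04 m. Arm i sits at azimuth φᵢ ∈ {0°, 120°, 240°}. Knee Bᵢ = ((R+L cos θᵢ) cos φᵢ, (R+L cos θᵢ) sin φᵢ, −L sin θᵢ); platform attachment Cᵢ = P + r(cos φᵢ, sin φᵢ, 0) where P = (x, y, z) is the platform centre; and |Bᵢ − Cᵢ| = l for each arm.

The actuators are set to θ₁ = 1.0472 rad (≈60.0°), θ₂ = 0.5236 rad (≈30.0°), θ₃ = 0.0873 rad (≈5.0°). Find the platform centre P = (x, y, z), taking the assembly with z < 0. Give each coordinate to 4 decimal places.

(-0.0600, -0.0261, -0.2677)

O1 = (0.2500·cos0.0°, 0.2500·sin0.0°, -0.0866) = (0.2500, 0.0000, -0.0866)
φ2=120.0°: virtual centre (-0.1433, 0.2482, -0.0500), radius l
φ3=240.0°: virtual centre (-0.1498, -0.2595, -0.0087), radius l
subtract pairs → two planes through P
[-0.7866 0.4964 0.0732]·P = 0.0146;  [-0.7996 -0.5190 0.1558]·P = 0.0198
Cramer: x(z) = -0.0217+0.1432z;  y(z) = -0.0049+0.0795z
sphere 1 gives Az²+Bz+C=0 with A=1.0268, B=0.0946, C=-0.0483;  B²−4AC=0.2072;  roots -0.2677, 0.1756;  negative root z = -0.2677
x = -0.0600, y = -0.0261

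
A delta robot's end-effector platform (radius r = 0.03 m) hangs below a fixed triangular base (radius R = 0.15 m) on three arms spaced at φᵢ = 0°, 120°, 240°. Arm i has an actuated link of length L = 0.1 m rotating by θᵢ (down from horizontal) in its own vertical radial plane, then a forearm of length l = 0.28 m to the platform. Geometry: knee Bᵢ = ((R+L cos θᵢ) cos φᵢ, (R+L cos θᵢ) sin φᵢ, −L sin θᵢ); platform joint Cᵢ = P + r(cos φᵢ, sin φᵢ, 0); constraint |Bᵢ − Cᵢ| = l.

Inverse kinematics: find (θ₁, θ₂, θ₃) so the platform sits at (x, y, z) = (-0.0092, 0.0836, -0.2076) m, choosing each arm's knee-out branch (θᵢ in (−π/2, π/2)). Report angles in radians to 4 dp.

θ₁ = 0.5235, θ₂ = -0.3498, θ₃ = 0.9595

φ1=0.0° → target in arm frame (-0.0092, 0.0836)
  A cos θ + B sin θ = C:  0.1292·cos θ + -0.2076·sin θ = 0.0081
  θ1 = atan2(B,A) + arccos(C/0.2445) = 0.5235
arm 2 (φ=120.0°): x'=0.0770, y'=-0.0338
  A=0.0430, B=-0.2076, C=(l²−L²−A²−y'²−z²)/(2L)=0.1115
  √(A²+B²)=0.2120;  θ2 = -1.3666+1.0168 ≈ -0.3498
φ3=240.0° → target in arm frame (-0.0678, -0.0498)
  A=0.1878, B=-0.2076, C=(l²−L²−A²−y'²−z²)/(2L)=-0.0622
  √(A²+B²)=0.2799;  θ3 = -0.8354+1.7949 ≈ 0.9595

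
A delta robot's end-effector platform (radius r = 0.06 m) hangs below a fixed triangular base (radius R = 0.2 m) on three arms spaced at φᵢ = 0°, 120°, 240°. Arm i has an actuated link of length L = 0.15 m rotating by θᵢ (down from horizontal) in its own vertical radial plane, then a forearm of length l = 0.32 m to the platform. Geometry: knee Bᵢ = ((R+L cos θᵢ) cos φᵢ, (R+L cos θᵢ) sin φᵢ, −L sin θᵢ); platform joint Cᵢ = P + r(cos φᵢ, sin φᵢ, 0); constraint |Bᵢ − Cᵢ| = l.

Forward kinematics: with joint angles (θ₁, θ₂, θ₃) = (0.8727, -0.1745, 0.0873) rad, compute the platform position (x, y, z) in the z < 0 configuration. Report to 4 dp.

(-0.0766, 0.0137, -0.1800)

O1 = (0.2364·cos0.0°, 0.2364·sin0.0°, -0.1149) = (0.2364, 0.0000, -0.1149)
O2 = (0.2877·cos120.0°, 0.2877·sin120.0°, 0.0260) = (-0.1439, 0.2492, 0.0260)
φ3=240.0°: virtual centre (-0.1447, -0.2507, -0.0131), radius l
|O₂|²−|O₁|² = 0.0144;  |O₃|²−|O₁|² = 0.0148
[-0.7606 0.4983 0.2819]·P = 0.0144;  [-0.7623 -0.5013 0.2037]·P = 0.0148
Cramer: x(z) = -0.0192+0.3190z;  y(z) = -0.0004-0.0788z
sphere 1 gives Az²+Bz+C=0 with A=1.1080, B=0.0668, C=-0.0239;  B²−4AC=0.1102;  roots -0.1800, 0.1197;  negative root z = -0.1800
x = -0.0766, y = 0.0137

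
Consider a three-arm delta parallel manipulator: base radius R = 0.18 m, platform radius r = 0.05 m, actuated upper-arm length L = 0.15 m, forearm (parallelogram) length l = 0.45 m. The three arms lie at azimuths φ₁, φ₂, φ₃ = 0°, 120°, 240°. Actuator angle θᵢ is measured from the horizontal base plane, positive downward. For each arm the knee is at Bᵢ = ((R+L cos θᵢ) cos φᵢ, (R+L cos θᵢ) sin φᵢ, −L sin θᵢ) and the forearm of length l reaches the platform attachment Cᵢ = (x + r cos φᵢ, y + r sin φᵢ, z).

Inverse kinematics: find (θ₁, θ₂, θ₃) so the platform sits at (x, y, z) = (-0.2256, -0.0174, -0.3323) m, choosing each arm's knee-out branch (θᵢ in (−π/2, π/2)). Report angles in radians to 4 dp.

rotate P by −φ1: (-0.2256, -0.0174, -0.3323)
  A cos θ + B sin θ = C:  0.3556·cos θ + -0.3323·sin θ = -0.1906
  γ=atan2(-0.3323,0.3556)=-0.7515;  ψ=arccos(-0.3916)=1.9732;  θ1=γ+ψ≈1.2216
arm 2 (φ=120.0°): x'=0.0977, y'=0.2041
  e−x'=0.0323;  (l²−L²−(e−x')²−y'²−z²)/2L = 0.0896
  θ2 = atan2(B,A) + arccos(C/0.3339) = -0.1750
arm 3 (φ=240.0°): x'=0.1279, y'=-0.1867
  e−x'=0.0021;  (l²−L²−(e−x')²−y'²−z²)/2L = 0.1157
  √(A²+B²)=0.3323;  θ3 = -1.5644+1.2150 ≈ -0.3494

θ₁ = 1.2216, θ₂ = -0.1750, θ₃ = -0.3494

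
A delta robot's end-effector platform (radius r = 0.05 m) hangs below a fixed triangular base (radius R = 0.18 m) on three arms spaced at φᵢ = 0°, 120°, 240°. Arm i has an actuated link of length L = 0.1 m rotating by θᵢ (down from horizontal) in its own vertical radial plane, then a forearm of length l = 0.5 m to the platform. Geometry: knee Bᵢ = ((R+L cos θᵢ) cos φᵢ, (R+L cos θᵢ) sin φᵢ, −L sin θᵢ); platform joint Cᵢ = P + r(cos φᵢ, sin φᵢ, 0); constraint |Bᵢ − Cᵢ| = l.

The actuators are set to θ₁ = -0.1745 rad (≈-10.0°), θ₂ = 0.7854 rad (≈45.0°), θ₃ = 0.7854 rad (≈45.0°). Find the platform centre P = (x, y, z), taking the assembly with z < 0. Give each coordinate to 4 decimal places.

arm 1 at φ=0.0°: e+L cos θ1 = 0.2285;  O1 = (0.2285, 0.0000, 0.0174)
φ2=120.0°: virtual centre (-0.1004, 0.1738, -0.0707), radius l
arm 3 at φ=240.0°: e+L cos θ3 = 0.2007;  O3 = (-0.1004, -0.1738, -0.0707)
|O₂|²−|O₁|² = -0.0072;  |O₃|²−|O₁|² = -0.0072
plane₁₂: -0.6577x+0.3476y+-0.1761z = -0.0072
det = 0.4573;  x = 0.0110+-0.2678z,  y = 0.0000+0.0000z
into |P−O₁|² = l²: 1.0717z² + 0.0818z + -0.2024 = 0;  Δ = 0.8743;  z = -0.4744 or 0.3981 → z<0 root = -0.4744
x = 0.1380, y = 0.0000

(0.1380, 0.0000, -0.4744)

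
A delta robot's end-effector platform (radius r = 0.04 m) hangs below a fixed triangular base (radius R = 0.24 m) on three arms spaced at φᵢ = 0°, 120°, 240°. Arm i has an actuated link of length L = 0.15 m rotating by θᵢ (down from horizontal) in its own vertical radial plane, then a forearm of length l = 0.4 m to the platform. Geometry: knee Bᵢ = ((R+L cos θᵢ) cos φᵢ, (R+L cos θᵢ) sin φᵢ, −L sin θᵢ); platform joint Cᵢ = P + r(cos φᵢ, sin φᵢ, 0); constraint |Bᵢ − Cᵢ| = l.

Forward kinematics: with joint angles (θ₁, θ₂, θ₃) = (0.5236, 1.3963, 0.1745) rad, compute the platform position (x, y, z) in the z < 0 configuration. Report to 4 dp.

(0.0408, -0.1319, -0.3180)

centre 1 = (0.3299·cos0.0°, 0.3299·sin0.0°, -0.0750) = (0.3299, 0.0000, -0.0750)
arm 2 at φ=120.0°: ρ2 = 0.2260;  centre 2 = (-0.1130, 0.1958, -0.1477)
φ3=240.0°: virtual centre (-0.1739, -0.3011, -0.0260), radius l
eliminate P² terms by subtracting sphere 1 from 2 and 3
[-0.8858 0.3915 -0.1454]·P = -0.0415;  [-1.0075 -0.6023 0.0979]·P = 0.0071
det = 0.9280;  x = 0.0240+-0.0531z,  y = -0.0519+0.2514z
into |P−centre ₁|² = l²: 1.0660z² + 0.1564z + -0.0581 = 0;  Δ = 0.2721;  z = -0.3180 or 0.1713 → z<0 root = -0.3180
x = 0.0408, y = -0.1319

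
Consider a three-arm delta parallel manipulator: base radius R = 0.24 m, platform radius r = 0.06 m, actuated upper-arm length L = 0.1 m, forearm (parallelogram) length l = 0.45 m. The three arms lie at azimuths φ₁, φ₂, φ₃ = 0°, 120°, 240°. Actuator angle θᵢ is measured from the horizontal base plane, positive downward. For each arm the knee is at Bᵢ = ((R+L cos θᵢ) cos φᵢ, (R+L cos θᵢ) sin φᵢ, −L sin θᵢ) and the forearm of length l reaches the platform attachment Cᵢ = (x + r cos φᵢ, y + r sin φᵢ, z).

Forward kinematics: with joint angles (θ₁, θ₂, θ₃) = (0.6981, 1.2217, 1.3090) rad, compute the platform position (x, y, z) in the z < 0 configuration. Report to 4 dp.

O1 = (0.2566·cos0.0°, 0.2566·sin0.0°, -0.0643) = (0.2566, 0.0000, -0.0643)
φ2=120.0°: virtual centre (-0.1071, 0.1855, -0.0940), radius l
O3 = (0.2059·cos240.0°, 0.2059·sin240.0°, -0.0966) = (-0.1029, -0.1783, -0.0966)
subtract pairs → two planes through P
[-0.7274 0.3710 -0.0594]·P = -0.0153;  [-0.7191 -0.3566 -0.0646]·P = -0.0183
det = 0.5262;  x = 0.0232+-0.0858z,  y = 0.0044+-0.0082z
quadratic in z: (1.0074)z²+(0.1685)z+(-0.1439)=0, √Δ=0.7799 → z ∈ {-0.4707, 0.3034}; z = -0.4707 (taking z<0)
x = 0.0636, y = 0.0082

(0.0636, 0.0082, -0.4707)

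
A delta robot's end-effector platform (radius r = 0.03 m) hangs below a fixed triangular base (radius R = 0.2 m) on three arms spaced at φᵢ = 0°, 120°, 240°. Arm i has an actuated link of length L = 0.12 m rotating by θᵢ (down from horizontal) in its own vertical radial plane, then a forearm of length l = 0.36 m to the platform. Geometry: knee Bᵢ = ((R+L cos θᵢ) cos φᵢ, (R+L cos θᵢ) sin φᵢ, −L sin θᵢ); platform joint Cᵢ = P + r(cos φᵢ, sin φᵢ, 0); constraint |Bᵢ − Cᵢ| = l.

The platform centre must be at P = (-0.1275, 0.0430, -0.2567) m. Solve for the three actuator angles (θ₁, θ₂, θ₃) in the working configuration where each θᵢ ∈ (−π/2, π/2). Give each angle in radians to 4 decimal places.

φ1=0.0° → target in arm frame (-0.1275, 0.0430)
  A=0.2975, B=-0.2567, C=(l²−L²−A²−y'²−z²)/(2L)=-0.1710
  θ1 = atan2(B,A) + arccos(C/0.3929) = 1.3092
rotate P by −φ2: (0.1010, 0.0889, -0.2567)
  e−x'=0.0690;  (l²−L²−(e−x')²−y'²−z²)/2L = 0.1527
  θ2 = atan2(B,A) + arccos(C/0.2658) = -0.3491
rotate P by −φ3: (0.0265, -0.1319, -0.2567)
  A cos θ + B sin θ = C:  0.1435·cos θ + -0.2567·sin θ = 0.0471
  θ3 = atan2(B,A) + arccos(C/0.2941) = 0.3487

θ₁ = 1.3092, θ₂ = -0.3491, θ₃ = 0.3487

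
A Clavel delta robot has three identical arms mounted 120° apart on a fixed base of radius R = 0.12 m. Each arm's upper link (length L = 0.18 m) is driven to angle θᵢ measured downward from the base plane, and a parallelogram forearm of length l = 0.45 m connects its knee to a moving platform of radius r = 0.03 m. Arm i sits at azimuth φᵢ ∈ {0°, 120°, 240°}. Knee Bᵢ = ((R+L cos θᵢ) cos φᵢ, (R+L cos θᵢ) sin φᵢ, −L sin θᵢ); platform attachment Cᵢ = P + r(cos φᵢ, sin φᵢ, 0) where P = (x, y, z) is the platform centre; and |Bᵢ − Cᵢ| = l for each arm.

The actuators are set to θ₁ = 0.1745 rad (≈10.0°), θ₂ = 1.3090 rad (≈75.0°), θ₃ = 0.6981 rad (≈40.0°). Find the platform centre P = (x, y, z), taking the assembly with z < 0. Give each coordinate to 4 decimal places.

S1 = (0.2673·cos0.0°, 0.2673·sin0.0°, -0.0313) = (0.2673, 0.0000, -0.0313)
S2 = (0.1366·cos120.0°, 0.1366·sin120.0°, -0.1739) = (-0.0683, 0.1183, -0.1739)
S3 = (0.2279·cos240.0°, 0.2279·sin240.0°, -0.1157) = (-0.1139, -0.1974, -0.1157)
subtract pairs → two planes through P
linear system: -0.6711x+0.2366y = -0.0235−-0.2852z; -0.7624x+-0.3947y = -0.0071−-0.1689z
det = 0.4453;  x = 0.0246+-0.3426z,  y = -0.0296+0.2338z
into |P−S₁|² = l²: 1.1720z² + 0.2149z + -0.1418 = 0;  Δ = 0.7108;  z = -0.4514 or 0.2680 → z<0 root = -0.4514
x = 0.1792, y = -0.1351

(0.1792, -0.1351, -0.4514)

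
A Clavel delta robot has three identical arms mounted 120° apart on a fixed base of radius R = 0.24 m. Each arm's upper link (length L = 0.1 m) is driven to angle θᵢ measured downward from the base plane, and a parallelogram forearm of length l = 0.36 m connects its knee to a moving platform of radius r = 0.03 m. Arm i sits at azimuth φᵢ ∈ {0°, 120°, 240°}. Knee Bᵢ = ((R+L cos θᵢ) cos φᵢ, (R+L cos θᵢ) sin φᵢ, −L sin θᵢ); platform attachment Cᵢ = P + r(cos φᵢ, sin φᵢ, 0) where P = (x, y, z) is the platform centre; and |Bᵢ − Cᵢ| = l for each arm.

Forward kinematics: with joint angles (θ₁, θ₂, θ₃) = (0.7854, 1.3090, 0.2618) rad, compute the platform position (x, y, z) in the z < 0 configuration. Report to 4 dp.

(0.0038, -0.0752, -0.2880)

S1 = (0.2807·cos0.0°, 0.2807·sin0.0°, -0.0707) = (0.2807, 0.0000, -0.0707)
φ2=120.0°: virtual centre (-0.1179, 0.2043, -0.0966), radius l
arm 3 at φ=240.0°: (R−r)+L cos θ3 = 0.3066;  S3 = (-0.1533, -0.2655, -0.0259)
|S₂|²−|S₁|² = -0.0188;  |S₃|²−|S₁|² = 0.0109
linear system: -0.7973x+0.4086y = -0.0188−-0.0518z; -0.8680x+-0.5310y = 0.0109−0.0897z
det = 0.7780;  x = 0.0071+0.0118z,  y = -0.0321+0.1496z
into |P−S₁|² = l²: 1.0225z² + 0.1254z + -0.0487 = 0;  Δ = 0.2150;  z = -0.2880 or 0.1654 → z<0 root = -0.2880
x = 0.0038, y = -0.0752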